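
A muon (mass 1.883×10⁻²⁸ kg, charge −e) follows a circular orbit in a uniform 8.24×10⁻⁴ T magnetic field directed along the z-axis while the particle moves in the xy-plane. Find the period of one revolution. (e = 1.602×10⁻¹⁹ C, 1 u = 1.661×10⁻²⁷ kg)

The cyclotron period depends only on m, q, B: T = 2πm/(|q|B).
T = 2π(1.883×10⁻²⁸)/((1.602×10⁻¹⁹)(8.24×10⁻⁴)) ≈ 8.96×10⁻⁶ s.

T ≈ 8.96×10⁻⁶ s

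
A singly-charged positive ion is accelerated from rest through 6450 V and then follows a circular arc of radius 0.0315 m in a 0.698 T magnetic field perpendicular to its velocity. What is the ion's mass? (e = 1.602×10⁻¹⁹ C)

m ≈ 6.00×10⁻²⁷ kg

Combine |q|V = ½mv² and r = mv/(|q|B): eliminate v to get m = qB²r²/(2V).
m = (1.602×10⁻¹⁹)(0.698)²(0.0315)²/(2·6450) ≈ 6.00×10⁻²⁷ kg.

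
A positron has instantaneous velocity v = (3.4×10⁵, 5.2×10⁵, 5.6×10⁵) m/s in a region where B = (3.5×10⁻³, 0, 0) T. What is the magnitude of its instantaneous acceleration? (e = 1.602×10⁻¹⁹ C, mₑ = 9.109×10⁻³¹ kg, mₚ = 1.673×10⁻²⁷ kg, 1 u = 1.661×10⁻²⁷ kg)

|a| ≈ 4.70×10¹⁴ m/s²

v×B = (0, 1960, -1820) N/C.
F = q v×B = (1.602×10⁻¹⁹ C)·(0, 1960, -1820) = (0, 3.14×10⁻¹⁶, -2.92×10⁻¹⁶) N.
|a| = |F|/m = 4.285×10⁻¹⁶/9.109×10⁻³¹ ≈ 4.70×10¹⁴ m/s².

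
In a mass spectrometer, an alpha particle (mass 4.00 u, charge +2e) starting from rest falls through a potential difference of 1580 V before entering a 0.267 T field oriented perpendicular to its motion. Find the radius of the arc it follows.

Acceleration: |q|V = ½mv² ⇒ v = √(2|q|V/m) = √(2·3.204×10⁻¹⁹·1580/6.644×10⁻²⁷) ≈ 3.904×10⁵ m/s.
In the field: r = mv/(|q|B) = (6.644×10⁻²⁷)(3.904×10⁵)/((3.204×10⁻¹⁹)(0.267)) ≈ 0.0303 m.

r ≈ 0.0303 m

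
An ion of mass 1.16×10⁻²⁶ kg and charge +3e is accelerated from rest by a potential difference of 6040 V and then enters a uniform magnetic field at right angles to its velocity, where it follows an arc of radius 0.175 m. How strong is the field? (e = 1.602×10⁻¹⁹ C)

v = √(2|q|V/m) = √(2·4.806×10⁻¹⁹·6040/1.16×10⁻²⁶) ≈ 7.075×10⁵ m/s.
B = mv/(|q|r) = (1.16×10⁻²⁶)(7.075×10⁵)/((4.806×10⁻¹⁹)(0.175)) ≈ 0.0976 T.

B ≈ 0.0976 T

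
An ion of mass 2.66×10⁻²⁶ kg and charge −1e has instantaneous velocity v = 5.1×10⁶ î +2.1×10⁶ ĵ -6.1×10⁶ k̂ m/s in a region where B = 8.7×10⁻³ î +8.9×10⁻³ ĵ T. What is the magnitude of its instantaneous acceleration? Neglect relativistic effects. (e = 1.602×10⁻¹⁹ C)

|a| ≈ 4.86×10¹¹ m/s²

v×B = (5.43×10⁴, -5.31×10⁴, 2.71×10⁴) N/C.
F = q v×B = (−1.602×10⁻¹⁹ C)·(5.43×10⁴, -5.31×10⁴, 2.71×10⁴) = (-8.70×10⁻¹⁵, 8.50×10⁻¹⁵, -4.34×10⁻¹⁵) N.
|a| = |F|/m = 1.292×10⁻¹⁴/2.66×10⁻²⁶ ≈ 4.86×10¹¹ m/s².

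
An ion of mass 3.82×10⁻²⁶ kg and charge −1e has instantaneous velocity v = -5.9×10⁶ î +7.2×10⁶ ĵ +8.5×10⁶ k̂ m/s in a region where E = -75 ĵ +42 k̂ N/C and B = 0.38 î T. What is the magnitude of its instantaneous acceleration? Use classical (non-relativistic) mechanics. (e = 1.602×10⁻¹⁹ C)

v×B = (0, 3.23×10⁶, -2.74×10⁶) N/C.
E + v×B = (0, 3.23×10⁶, -2.74×10⁶) N/C.
F = q(E + v×B) = (−1.602×10⁻¹⁹ C)·(0, 3.23×10⁶, -2.74×10⁶) = (0, -5.17×10⁻¹³, 4.38×10⁻¹³) N.
|a| = |F|/m = 6.781×10⁻¹³/3.82×10⁻²⁶ ≈ 1.78×10¹³ m/s².

|a| ≈ 1.78×10¹³ m/s²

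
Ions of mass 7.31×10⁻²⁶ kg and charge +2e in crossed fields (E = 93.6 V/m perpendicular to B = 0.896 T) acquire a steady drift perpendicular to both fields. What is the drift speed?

In crossed fields the guiding centre drifts at v_d = |E×B|/B² = E/B, independent of charge and mass.
v_d = 93.6/0.896 = 104 m/s.

v_d ≈ 104 m/s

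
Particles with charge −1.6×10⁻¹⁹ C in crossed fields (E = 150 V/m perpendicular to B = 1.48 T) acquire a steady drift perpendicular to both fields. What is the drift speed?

The E×B drift speed is v_d = E/B.
v_d = 150/1.48 = 101 m/s.

v_d ≈ 101 m/s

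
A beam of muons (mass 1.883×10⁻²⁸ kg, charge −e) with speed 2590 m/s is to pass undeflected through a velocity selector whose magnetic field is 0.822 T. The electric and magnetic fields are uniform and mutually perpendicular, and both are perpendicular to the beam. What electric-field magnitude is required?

For straight-line motion qE = qvB, so E = vB.
E = 2590 × 0.822 = 2130 V/m.

E = 2130 V/m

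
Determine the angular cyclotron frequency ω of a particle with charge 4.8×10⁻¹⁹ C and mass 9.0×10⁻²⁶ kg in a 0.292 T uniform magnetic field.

ω = |q|B/m.
ω = (4.8×10⁻¹⁹)(0.292)/9.0×10⁻²⁶ ≈ 1.56×10⁶ rad/s.

ω ≈ 1.56×10⁶ rad/s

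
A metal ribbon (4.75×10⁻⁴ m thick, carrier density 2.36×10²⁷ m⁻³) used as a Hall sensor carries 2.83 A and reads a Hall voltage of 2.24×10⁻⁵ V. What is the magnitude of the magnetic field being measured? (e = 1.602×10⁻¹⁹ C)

B ≈ 1.42 T

From V_H = IB/(n e t), B = V_H n e t / I.
B = (2.24×10⁻⁵)(2.36×10²⁷)(1.602×10⁻¹⁹)(4.75×10⁻⁴)/2.83 ≈ 1.42 T.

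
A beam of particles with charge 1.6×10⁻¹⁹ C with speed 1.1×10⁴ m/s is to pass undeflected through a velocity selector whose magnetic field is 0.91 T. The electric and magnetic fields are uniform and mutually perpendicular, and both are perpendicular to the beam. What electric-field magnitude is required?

E = 1.0×10⁴ V/m

For straight-line motion qE = qvB, so E = vB.
E = 1.1×10⁴ × 0.91 = 1.0×10⁴ V/m.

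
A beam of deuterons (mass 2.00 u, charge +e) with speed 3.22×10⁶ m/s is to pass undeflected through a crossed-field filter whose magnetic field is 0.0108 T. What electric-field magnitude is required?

For straight-line motion qE = qvB, so E = vB.
E = 3.22×10⁶ × 0.0108 = 3.48×10⁴ V/m.

E = 3.48×10⁴ V/m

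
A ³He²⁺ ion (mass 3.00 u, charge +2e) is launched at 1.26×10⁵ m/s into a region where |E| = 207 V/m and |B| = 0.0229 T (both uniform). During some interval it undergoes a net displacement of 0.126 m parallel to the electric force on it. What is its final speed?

B does no work; ΔKE = |q|E d.
½mv_f² = ½mv₀² + |q|Ed = ½(4.983×10⁻²⁷)(1.26×10⁵)² + (3.204×10⁻¹⁹)(207)(0.126) ≈ 3.956×10⁻¹⁷ J + 8.357×10⁻¹⁸ J ≈ 4.791×10⁻¹⁷ J.
v_f = √(2·4.791×10⁻¹⁷/4.983×10⁻²⁷) ≈ 1.39×10⁵ m/s.

v_f ≈ 1.39×10⁵ m/s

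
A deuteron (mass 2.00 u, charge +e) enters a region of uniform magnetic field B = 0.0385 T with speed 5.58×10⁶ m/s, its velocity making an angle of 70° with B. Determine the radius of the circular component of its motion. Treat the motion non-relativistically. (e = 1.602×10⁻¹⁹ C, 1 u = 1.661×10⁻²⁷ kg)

r ≈ 2.82 m

v⊥ = v sinθ = 5.58×10⁶·sin70° ≈ 5.243×10⁶ m/s.
r = m v⊥/(|q|B) = (3.322×10⁻²⁷)(5.243×10⁶)/((1.602×10⁻¹⁹)(0.0385)) ≈ 2.82 m.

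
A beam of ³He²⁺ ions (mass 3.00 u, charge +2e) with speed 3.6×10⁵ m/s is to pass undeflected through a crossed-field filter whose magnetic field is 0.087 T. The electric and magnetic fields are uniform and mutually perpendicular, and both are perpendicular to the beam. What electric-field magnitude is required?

For straight-line motion qE = qvB, so E = vB.
E = 3.6×10⁵ × 0.087 = 3.1×10⁴ V/m.

E = 3.1×10⁴ V/m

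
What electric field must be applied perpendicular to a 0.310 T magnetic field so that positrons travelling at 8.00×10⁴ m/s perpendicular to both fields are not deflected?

For straight-line motion qE = qvB, so E = vB.
E = 8.00×10⁴ × 0.310 = 2.48×10⁴ V/m.

E = 2.48×10⁴ V/m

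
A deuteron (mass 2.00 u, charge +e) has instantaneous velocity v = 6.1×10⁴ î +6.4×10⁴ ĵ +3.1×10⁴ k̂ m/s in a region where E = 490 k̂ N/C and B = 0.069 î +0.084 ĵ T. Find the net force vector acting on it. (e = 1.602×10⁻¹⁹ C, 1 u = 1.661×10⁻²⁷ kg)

v×B = (-2600, 2140, 708) N/C.
E + v×B = (-2600, 2140, 1200) N/C.
F = q(E + v×B) = (1.602×10⁻¹⁹ C)·(-2600, 2140, 1200) = (-4.17×10⁻¹⁶, 3.43×10⁻¹⁶, 1.92×10⁻¹⁶) N.

F ≈ (-4.17×10⁻¹⁶, 3.43×10⁻¹⁶, 1.92×10⁻¹⁶) N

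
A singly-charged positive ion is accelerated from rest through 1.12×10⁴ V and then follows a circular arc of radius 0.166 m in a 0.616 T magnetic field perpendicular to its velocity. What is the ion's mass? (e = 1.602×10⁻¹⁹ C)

m ≈ 7.48×10⁻²⁶ kg

Combine |q|V = ½mv² and r = mv/(|q|B): eliminate v to get m = qB²r²/(2V).
m = (1.602×10⁻¹⁹)(0.616)²(0.166)²/(2·1.12×10⁴) ≈ 7.48×10⁻²⁶ kg.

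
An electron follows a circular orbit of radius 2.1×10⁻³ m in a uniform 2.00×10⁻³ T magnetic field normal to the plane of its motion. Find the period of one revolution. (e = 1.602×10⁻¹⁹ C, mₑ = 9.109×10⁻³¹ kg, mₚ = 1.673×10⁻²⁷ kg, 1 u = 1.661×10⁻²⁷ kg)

T ≈ 1.79×10⁻⁸ s

The cyclotron period depends only on m, q, B: T = 2πm/(|q|B).
T = 2π(9.109×10⁻³¹)/((1.602×10⁻¹⁹)(2.00×10⁻³)) ≈ 1.79×10⁻⁸ s.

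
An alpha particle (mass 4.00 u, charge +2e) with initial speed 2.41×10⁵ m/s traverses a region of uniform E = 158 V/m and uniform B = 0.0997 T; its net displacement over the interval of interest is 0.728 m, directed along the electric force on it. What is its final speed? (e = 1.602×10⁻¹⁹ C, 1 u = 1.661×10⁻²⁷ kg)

v_f ≈ 2.63×10⁵ m/s

B does no work; ΔKE = |q|E d.
½mv_f² = ½mv₀² + |q|Ed = ½(6.644×10⁻²⁷)(2.41×10⁵)² + (3.204×10⁻¹⁹)(158)(0.728) ≈ 1.929×10⁻¹⁶ J + 3.685×10⁻¹⁷ J ≈ 2.298×10⁻¹⁶ J.
v_f = √(2·2.298×10⁻¹⁶/6.644×10⁻²⁷) ≈ 2.63×10⁵ m/s.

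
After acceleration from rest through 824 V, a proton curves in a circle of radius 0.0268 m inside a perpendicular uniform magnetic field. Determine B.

B ≈ 0.155 T

v = √(2|q|V/m) = √(2·1.602×10⁻¹⁹·824/1.673×10⁻²⁷) ≈ 3.972×10⁵ m/s.
B = mv/(|q|r) = (1.673×10⁻²⁷)(3.972×10⁵)/((1.602×10⁻¹⁹)(0.0268)) ≈ 0.155 T.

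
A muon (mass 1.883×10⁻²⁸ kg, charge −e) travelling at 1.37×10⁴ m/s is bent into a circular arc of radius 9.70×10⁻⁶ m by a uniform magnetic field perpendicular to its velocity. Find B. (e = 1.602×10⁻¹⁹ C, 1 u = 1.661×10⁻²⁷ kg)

From |q|vB = mv²/r, B = mv/(|q|r).
B = (1.883×10⁻²⁸)(1.37×10⁴)/((1.602×10⁻¹⁹)(9.70×10⁻⁶)) ≈ 1.66 T.

B ≈ 1.66 T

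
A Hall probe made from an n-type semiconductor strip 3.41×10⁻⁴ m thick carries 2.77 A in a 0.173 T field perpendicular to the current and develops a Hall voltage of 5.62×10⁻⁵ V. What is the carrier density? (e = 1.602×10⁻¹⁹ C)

n ≈ 1.56×10²⁶ m⁻³

From V_H = IB/(n e t), n = IB/(V_H e t).
n = (2.77)(0.173)/((5.62×10⁻⁵)(1.602×10⁻¹⁹)(3.41×10⁻⁴)) ≈ 1.56×10²⁶ m⁻³.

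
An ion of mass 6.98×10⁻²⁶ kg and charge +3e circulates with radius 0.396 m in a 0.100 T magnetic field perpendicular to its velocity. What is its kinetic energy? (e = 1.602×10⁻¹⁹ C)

v = |q|Br/m, then KE = ½mv² = (qBr)²/(2m).
v = (4.806×10⁻¹⁹)(0.100)(0.396)/6.98×10⁻²⁶ ≈ 2.727×10⁵ m/s.
KE = ½(6.98×10⁻²⁶)(2.727×10⁵)² ≈ 2.59×10⁻¹⁵ J = 1.62×10⁴ eV.

KE ≈ 1.62×10⁴ eV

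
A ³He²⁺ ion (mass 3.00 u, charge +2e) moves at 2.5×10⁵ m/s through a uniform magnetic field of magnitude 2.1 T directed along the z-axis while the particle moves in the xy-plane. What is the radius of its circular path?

The magnetic force provides the centripetal force: |q|vB = mv²/r.
r = mv/(|q|B) = (4.983×10⁻²⁷)(2.5×10⁵)/((3.204×10⁻¹⁹)(2.1)) ≈ 1.9×10⁻³ m.

r ≈ 1.9×10⁻³ m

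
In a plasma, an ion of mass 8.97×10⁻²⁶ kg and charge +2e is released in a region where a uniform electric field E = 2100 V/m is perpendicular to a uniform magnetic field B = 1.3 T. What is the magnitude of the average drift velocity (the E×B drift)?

The E×B drift speed is v_d = E/B.
v_d = 2100/1.3 = 1600 m/s.

v_d ≈ 1600 m/s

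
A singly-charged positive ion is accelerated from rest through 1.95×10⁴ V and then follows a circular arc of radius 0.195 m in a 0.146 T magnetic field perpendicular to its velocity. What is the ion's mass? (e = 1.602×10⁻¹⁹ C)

Combine |q|V = ½mv² and r = mv/(|q|B): eliminate v to get m = qB²r²/(2V).
m = (1.602×10⁻¹⁹)(0.146)²(0.195)²/(2·1.95×10⁴) ≈ 3.33×10⁻²⁷ kg.

m ≈ 3.33×10⁻²⁷ kg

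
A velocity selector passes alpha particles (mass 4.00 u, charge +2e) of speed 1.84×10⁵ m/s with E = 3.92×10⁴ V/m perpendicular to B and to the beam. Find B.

Balance of forces in the selector: qE = qvB ⇒ B = E/v.
B = 3.92×10⁴/1.84×10⁵ = 0.213 T.

B = 0.213 T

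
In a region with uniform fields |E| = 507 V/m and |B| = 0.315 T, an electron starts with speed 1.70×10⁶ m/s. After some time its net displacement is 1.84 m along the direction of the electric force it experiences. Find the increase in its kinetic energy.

ΔKE ≈ 1.49×10⁻¹⁶ J

The magnetic force is always ⟂ v and does no work; only the electric force changes KE.
ΔKE = F_E · d = |q|E d = (1.602×10⁻¹⁹)(507)(1.84) ≈ 1.49×10⁻¹⁶ J.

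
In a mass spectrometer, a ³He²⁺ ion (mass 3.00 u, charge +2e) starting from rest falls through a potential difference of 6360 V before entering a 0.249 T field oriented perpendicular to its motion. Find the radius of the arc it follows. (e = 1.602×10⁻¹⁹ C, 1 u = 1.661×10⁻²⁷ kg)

Acceleration: |q|V = ½mv² ⇒ v = √(2|q|V/m) = √(2·3.204×10⁻¹⁹·6360/4.983×10⁻²⁷) ≈ 9.044×10⁵ m/s.
In the field: r = mv/(|q|B) = (4.983×10⁻²⁷)(9.044×10⁵)/((3.204×10⁻¹⁹)(0.249)) ≈ 0.0565 m.

r ≈ 0.0565 m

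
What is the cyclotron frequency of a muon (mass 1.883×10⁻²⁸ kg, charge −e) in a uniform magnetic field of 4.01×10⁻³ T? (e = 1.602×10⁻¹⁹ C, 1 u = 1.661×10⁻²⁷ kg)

f ≈ 5.43×10⁵ Hz

f = |q|B/(2πm).
f = (1.602×10⁻¹⁹)(4.01×10⁻³)/(2π·1.883×10⁻²⁸) ≈ 5.43×10⁵ Hz.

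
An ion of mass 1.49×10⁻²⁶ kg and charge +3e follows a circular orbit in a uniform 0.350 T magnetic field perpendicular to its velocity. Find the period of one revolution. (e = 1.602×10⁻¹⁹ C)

T ≈ 5.57×10⁻⁷ s

The cyclotron period depends only on m, q, B: T = 2πm/(|q|B).
T = 2π(1.49×10⁻²⁶)/((4.806×10⁻¹⁹)(0.350)) ≈ 5.57×10⁻⁷ s.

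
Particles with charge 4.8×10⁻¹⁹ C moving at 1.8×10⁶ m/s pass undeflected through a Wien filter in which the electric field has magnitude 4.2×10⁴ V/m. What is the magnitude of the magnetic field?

Balance of forces in the selector: qE = qvB ⇒ B = E/v.
B = 4.2×10⁴/1.8×10⁶ = 0.023 T.

B = 0.023 T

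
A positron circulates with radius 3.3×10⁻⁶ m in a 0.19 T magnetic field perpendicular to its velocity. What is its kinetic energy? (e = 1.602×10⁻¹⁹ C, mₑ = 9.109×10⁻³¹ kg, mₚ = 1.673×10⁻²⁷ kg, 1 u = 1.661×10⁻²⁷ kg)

v = |q|Br/m, then KE = ½mv² = (qBr)²/(2m).
v = (1.602×10⁻¹⁹)(0.19)(3.3×10⁻⁶)/9.109×10⁻³¹ ≈ 1.103×10⁵ m/s.
KE = ½(9.109×10⁻³¹)(1.103×10⁵)² ≈ 5.5×10⁻²¹ J.

KE ≈ 5.5×10⁻²¹ J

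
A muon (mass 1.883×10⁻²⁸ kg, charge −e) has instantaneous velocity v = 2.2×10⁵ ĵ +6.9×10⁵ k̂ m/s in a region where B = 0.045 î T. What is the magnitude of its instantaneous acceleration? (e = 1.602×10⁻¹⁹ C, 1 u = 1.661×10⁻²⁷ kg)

v×B = (0, 3.10×10⁴, -9900) N/C.
F = q v×B = (−1.602×10⁻¹⁹ C)·(0, 3.10×10⁴, -9900) = (0, -4.97×10⁻¹⁵, 1.59×10⁻¹⁵) N.
|a| = |F|/m = 5.221×10⁻¹⁵/1.883×10⁻²⁸ ≈ 2.77×10¹³ m/s².

|a| ≈ 2.77×10¹³ m/s²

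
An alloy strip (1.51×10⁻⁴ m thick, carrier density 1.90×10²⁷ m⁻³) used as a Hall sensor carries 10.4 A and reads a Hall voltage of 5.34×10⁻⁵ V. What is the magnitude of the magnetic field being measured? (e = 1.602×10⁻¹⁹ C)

B ≈ 0.236 T

From V_H = IB/(n e t), B = V_H n e t / I.
B = (5.34×10⁻⁵)(1.90×10²⁷)(1.602×10⁻¹⁹)(1.51×10⁻⁴)/10.4 ≈ 0.236 T.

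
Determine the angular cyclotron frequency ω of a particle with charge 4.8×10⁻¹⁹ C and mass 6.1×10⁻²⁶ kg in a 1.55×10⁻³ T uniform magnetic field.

ω = |q|B/m.
ω = (4.8×10⁻¹⁹)(1.55×10⁻³)/6.1×10⁻²⁶ ≈ 1.22×10⁴ rad/s.

ω ≈ 1.22×10⁴ rad/s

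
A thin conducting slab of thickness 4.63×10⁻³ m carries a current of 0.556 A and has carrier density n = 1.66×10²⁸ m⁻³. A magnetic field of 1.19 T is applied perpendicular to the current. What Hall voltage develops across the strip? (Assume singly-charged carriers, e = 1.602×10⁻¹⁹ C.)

V_H = IB/(n e t).
V_H = (0.556)(1.19)/((1.66×10²⁸)(1.602×10⁻¹⁹)(4.63×10⁻³)) ≈ 5.37×10⁻⁸ V.

V_H ≈ 5.37×10⁻⁸ V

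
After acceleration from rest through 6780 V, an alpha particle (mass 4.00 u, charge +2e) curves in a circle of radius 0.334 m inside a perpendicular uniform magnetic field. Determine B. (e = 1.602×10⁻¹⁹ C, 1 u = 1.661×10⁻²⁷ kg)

v = √(2|q|V/m) = √(2·3.204×10⁻¹⁹·6780/6.644×10⁻²⁷) ≈ 8.087×10⁵ m/s.
B = mv/(|q|r) = (6.644×10⁻²⁷)(8.087×10⁵)/((3.204×10⁻¹⁹)(0.334)) ≈ 0.0502 T.

B ≈ 0.0502 T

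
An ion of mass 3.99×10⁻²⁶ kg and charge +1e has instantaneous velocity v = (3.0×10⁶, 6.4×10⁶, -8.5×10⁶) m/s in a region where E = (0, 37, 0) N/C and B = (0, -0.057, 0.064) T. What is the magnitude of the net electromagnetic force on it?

v×B = (-7.49×10⁴, -1.92×10⁵, -1.71×10⁵) N/C.
E + v×B = (-7.49×10⁴, -1.92×10⁵, -1.71×10⁵) N/C.
F = q(E + v×B) = (1.602×10⁻¹⁹ C)·(-7.49×10⁴, -1.92×10⁵, -1.71×10⁵) = (-1.20×10⁻¹⁴, -3.08×10⁻¹⁴, -2.74×10⁻¹⁴) N.
|F| = 4.29×10⁻¹⁴ N.

|F| ≈ 4.29×10⁻¹⁴ N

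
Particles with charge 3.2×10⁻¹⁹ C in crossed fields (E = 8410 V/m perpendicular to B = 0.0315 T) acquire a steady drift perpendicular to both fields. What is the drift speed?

The steady drift has the magnetic force balancing the electric force, so v_d = E/B.
v_d = 8410/0.0315 = 2.67×10⁵ m/s.

v_d ≈ 2.67×10⁵ m/s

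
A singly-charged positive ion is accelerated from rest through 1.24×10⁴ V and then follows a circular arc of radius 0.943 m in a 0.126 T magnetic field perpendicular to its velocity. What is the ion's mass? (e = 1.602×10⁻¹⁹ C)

m ≈ 9.12×10⁻²⁶ kg

Combine |q|V = ½mv² and r = mv/(|q|B): eliminate v to get m = qB²r²/(2V).
m = (1.602×10⁻¹⁹)(0.126)²(0.943)²/(2·1.24×10⁴) ≈ 9.12×10⁻²⁶ kg.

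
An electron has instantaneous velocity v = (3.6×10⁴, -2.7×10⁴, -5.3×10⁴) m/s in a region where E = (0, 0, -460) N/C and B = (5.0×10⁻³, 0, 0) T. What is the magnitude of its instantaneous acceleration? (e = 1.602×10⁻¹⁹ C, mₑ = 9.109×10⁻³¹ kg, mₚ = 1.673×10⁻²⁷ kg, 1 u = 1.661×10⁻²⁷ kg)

|a| ≈ 7.38×10¹³ m/s²

v×B = (0, -265, 135) N/C.
E + v×B = (0, -265, -325) N/C.
F = q(E + v×B) = (−1.602×10⁻¹⁹ C)·(0, -265, -325) = (0, 4.25×10⁻¹⁷, 5.21×10⁻¹⁷) N.
|a| = |F|/m = 6.718×10⁻¹⁷/9.109×10⁻³¹ ≈ 7.38×10¹³ m/s².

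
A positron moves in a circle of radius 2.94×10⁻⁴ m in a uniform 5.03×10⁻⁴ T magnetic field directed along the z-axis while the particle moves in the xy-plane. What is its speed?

From |q|vB = mv²/r, v = |q|Br/m.
v = (1.602×10⁻¹⁹)(5.03×10⁻⁴)(2.94×10⁻⁴)/9.109×10⁻³¹ ≈ 2.60×10⁴ m/s.

v ≈ 2.60×10⁴ m/s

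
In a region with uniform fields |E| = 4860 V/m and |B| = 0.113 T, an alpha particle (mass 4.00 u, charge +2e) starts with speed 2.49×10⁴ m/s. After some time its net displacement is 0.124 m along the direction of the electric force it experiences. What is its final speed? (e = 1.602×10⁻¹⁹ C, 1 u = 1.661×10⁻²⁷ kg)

B does no work; ΔKE = |q|E d.
½mv_f² = ½mv₀² + |q|Ed = ½(6.644×10⁻²⁷)(2.49×10⁴)² + (3.204×10⁻¹⁹)(4860)(0.124) ≈ 2.060×10⁻¹⁸ J + 1.931×10⁻¹⁶ J ≈ 1.951×10⁻¹⁶ J.
v_f = √(2·1.951×10⁻¹⁶/6.644×10⁻²⁷) ≈ 2.42×10⁵ m/s.

v_f ≈ 2.42×10⁵ m/s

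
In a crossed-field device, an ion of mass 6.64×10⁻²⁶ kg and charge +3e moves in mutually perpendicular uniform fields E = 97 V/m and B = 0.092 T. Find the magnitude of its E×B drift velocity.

v_d ≈ 1100 m/s

The steady drift has the magnetic force balancing the electric force, so v_d = E/B.
v_d = 97/0.092 = 1100 m/s.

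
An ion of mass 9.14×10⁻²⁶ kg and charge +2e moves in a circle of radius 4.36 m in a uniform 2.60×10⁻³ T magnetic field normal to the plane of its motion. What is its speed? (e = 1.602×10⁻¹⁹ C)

From |q|vB = mv²/r, v = |q|Br/m.
v = (3.204×10⁻¹⁹)(2.60×10⁻³)(4.36)/9.14×10⁻²⁶ ≈ 3.97×10⁴ m/s.

v ≈ 3.97×10⁴ m/s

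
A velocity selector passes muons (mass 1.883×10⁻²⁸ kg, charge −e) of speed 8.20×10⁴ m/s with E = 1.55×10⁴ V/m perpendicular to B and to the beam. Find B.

Balance of forces in the selector: qE = qvB ⇒ B = E/v.
B = 1.55×10⁴/8.20×10⁴ = 0.189 T.

B = 0.189 T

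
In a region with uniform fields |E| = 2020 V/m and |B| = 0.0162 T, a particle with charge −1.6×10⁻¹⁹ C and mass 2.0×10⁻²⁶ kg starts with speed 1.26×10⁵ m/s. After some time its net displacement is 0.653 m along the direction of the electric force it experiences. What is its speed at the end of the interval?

B does no work; ΔKE = |q|E d.
½mv_f² = ½mv₀² + |q|Ed = ½(2.0×10⁻²⁶)(1.26×10⁵)² + (1.6×10⁻¹⁹)(2020)(0.653) ≈ 1.588×10⁻¹⁶ J + 2.110×10⁻¹⁶ J ≈ 3.698×10⁻¹⁶ J.
v_f = √(2·3.698×10⁻¹⁶/2.0×10⁻²⁶) ≈ 1.92×10⁵ m/s.

v_f ≈ 1.92×10⁵ m/s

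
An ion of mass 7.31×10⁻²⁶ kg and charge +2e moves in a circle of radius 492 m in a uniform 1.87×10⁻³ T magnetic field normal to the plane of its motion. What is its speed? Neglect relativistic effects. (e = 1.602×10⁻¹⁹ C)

From |q|vB = mv²/r, v = |q|Br/m.
v = (3.204×10⁻¹⁹)(1.87×10⁻³)(492)/7.31×10⁻²⁶ ≈ 4.03×10⁶ m/s.

v ≈ 4.03×10⁶ m/s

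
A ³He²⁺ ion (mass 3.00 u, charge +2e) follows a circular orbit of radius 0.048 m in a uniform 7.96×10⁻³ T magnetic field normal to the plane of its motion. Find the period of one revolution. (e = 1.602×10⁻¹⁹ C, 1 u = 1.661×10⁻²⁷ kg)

T ≈ 1.23×10⁻⁵ s

The cyclotron period depends only on m, q, B: T = 2πm/(|q|B).
T = 2π(4.983×10⁻²⁷)/((3.204×10⁻¹⁹)(7.96×10⁻³)) ≈ 1.23×10⁻⁵ s.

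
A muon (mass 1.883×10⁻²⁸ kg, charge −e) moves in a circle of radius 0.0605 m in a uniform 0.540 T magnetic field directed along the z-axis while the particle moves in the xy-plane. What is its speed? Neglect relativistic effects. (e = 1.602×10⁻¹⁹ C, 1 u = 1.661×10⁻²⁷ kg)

v ≈ 2.78×10⁷ m/s

From |q|vB = mv²/r, v = |q|Br/m.
v = (1.602×10⁻¹⁹)(0.540)(0.0605)/1.883×10⁻²⁸ ≈ 2.78×10⁷ m/s.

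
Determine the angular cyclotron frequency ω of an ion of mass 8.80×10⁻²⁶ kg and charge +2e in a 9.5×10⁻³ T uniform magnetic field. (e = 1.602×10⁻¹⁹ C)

ω = |q|B/m.
ω = (3.204×10⁻¹⁹)(9.5×10⁻³)/8.80×10⁻²⁶ ≈ 3.5×10⁴ rad/s.

ω ≈ 3.5×10⁴ rad/s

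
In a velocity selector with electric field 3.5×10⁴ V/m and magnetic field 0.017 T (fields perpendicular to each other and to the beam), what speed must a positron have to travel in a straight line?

v = 2.1×10⁶ m/s

For undeflected motion the electric and magnetic forces balance: qE = qvB.
v = E/B = 3.5×10⁴/0.017 = 2.1×10⁶ m/s.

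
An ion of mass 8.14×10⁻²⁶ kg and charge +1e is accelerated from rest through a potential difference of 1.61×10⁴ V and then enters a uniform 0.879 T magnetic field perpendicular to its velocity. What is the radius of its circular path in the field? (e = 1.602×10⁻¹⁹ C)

Acceleration: |q|V = ½mv² ⇒ v = √(2|q|V/m) = √(2·1.602×10⁻¹⁹·1.61×10⁴/8.14×10⁻²⁶) ≈ 2.517×10⁵ m/s.
In the field: r = mv/(|q|B) = (8.14×10⁻²⁶)(2.517×10⁵)/((1.602×10⁻¹⁹)(0.879)) ≈ 0.146 m.

r ≈ 0.146 m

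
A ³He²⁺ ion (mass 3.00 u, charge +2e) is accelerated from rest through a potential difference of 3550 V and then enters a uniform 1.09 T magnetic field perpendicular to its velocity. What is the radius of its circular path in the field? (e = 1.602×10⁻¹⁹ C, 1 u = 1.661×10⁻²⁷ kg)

r ≈ 9.64×10⁻³ m

Acceleration: |q|V = ½mv² ⇒ v = √(2|q|V/m) = √(2·3.204×10⁻¹⁹·3550/4.983×10⁻²⁷) ≈ 6.757×10⁵ m/s.
In the field: r = mv/(|q|B) = (4.983×10⁻²⁷)(6.757×10⁵)/((3.204×10⁻¹⁹)(1.09)) ≈ 9.64×10⁻³ m.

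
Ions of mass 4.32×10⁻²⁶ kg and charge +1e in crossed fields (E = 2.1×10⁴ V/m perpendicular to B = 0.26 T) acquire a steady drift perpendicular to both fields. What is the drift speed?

The E×B drift speed is v_d = E/B.
v_d = 2.1×10⁴/0.26 = 8.1×10⁴ m/s.

v_d ≈ 8.1×10⁴ m/s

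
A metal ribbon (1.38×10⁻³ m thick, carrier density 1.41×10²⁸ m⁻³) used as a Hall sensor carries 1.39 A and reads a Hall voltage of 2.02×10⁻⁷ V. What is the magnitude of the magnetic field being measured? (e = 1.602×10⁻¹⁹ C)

From V_H = IB/(n e t), B = V_H n e t / I.
B = (2.02×10⁻⁷)(1.41×10²⁸)(1.602×10⁻¹⁹)(1.38×10⁻³)/1.39 ≈ 0.453 T.

B ≈ 0.453 T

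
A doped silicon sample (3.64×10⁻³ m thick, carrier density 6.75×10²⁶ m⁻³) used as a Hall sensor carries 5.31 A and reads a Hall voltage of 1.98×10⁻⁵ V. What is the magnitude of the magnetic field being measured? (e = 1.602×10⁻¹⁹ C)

B ≈ 1.47 T

From V_H = IB/(n e t), B = V_H n e t / I.
B = (1.98×10⁻⁵)(6.75×10²⁶)(1.602×10⁻¹⁹)(3.64×10⁻³)/5.31 ≈ 1.47 T.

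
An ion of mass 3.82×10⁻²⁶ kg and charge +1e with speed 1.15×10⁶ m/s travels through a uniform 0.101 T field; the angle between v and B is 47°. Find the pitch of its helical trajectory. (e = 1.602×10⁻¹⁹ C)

p ≈ 11.6 m

v∥ = v cosθ = 1.15×10⁶·cos47° ≈ 7.843×10⁵ m/s.
T = 2πm/(|q|B) = 2π(3.82×10⁻²⁶)/((1.602×10⁻¹⁹)(0.101)) ≈ 1.483×10⁻⁵ s.
pitch = v∥ T = (7.843×10⁵)(1.483×10⁻⁵) ≈ 11.6 m.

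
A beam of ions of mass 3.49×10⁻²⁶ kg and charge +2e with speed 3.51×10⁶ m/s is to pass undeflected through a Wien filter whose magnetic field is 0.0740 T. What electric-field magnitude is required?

E = 2.60×10⁵ V/m

For straight-line motion qE = qvB, so E = vB.
E = 3.51×10⁶ × 0.0740 = 2.60×10⁵ V/m.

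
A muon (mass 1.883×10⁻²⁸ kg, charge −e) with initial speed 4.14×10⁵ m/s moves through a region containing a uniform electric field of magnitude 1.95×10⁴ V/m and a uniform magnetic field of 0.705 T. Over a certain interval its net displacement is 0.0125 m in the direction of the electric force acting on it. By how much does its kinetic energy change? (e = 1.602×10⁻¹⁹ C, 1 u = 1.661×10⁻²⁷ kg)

ΔKE ≈ 3.90×10⁻¹⁷ J

The magnetic force is always ⟂ v and does no work; only the electric force changes KE.
ΔKE = F_E · d = |q|E d = (1.602×10⁻¹⁹)(1.95×10⁴)(0.0125) ≈ 3.90×10⁻¹⁷ J.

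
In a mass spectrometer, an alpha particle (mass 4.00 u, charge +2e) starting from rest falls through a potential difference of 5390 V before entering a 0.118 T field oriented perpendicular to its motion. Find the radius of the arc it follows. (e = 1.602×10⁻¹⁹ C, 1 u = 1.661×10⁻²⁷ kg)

Acceleration: |q|V = ½mv² ⇒ v = √(2|q|V/m) = √(2·3.204×10⁻¹⁹·5390/6.644×10⁻²⁷) ≈ 7.210×10⁵ m/s.
In the field: r = mv/(|q|B) = (6.644×10⁻²⁷)(7.210×10⁵)/((3.204×10⁻¹⁹)(0.118)) ≈ 0.127 m.

r ≈ 0.127 m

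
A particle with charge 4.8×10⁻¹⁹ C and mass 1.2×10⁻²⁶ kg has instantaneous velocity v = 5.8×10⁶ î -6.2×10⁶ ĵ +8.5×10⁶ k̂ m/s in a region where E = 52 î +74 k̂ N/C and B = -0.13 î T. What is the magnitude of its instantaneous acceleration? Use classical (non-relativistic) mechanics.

|a| ≈ 5.47×10¹³ m/s²

v×B = (0, -1.10×10⁶, -8.06×10⁵) N/C.
E + v×B = (52.0, -1.10×10⁶, -8.06×10⁵) N/C.
F = q(E + v×B) = (4.8×10⁻¹⁹ C)·(52.0, -1.10×10⁶, -8.06×10⁵) = (2.50×10⁻¹⁷, -5.30×10⁻¹³, -3.87×10⁻¹³) N.
|a| = |F|/m = 6.565×10⁻¹³/1.2×10⁻²⁶ ≈ 5.47×10¹³ m/s².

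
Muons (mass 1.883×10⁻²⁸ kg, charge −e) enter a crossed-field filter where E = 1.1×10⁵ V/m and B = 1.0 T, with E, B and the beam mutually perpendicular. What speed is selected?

Straight-line motion ⇒ electric and magnetic forces cancel, so E = vB.
v = E/B = 1.1×10⁵/1.0 = 1.1×10⁵ m/s.
The result is independent of the particle's charge and mass.

v = 1.1×10⁵ m/s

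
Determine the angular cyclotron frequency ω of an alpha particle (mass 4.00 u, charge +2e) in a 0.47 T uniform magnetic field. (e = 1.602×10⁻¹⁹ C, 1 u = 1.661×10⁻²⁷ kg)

ω ≈ 2.3×10⁷ rad/s

ω = |q|B/m.
ω = (3.204×10⁻¹⁹)(0.47)/6.644×10⁻²⁷ ≈ 2.3×10⁷ rad/s.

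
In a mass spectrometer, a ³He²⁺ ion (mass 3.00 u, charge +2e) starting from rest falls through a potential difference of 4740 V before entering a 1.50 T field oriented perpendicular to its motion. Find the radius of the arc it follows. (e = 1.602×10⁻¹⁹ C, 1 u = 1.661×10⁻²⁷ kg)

Acceleration: |q|V = ½mv² ⇒ v = √(2|q|V/m) = √(2·3.204×10⁻¹⁹·4740/4.983×10⁻²⁷) ≈ 7.807×10⁵ m/s.
In the field: r = mv/(|q|B) = (4.983×10⁻²⁷)(7.807×10⁵)/((3.204×10⁻¹⁹)(1.50)) ≈ 8.09×10⁻³ m.

r ≈ 8.09×10⁻³ m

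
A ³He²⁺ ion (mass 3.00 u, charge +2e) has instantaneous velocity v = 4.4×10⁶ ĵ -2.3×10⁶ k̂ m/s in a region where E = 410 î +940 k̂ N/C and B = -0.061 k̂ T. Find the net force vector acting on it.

v×B = (-2.68×10⁵, 0, 0) N/C.
E + v×B = (-2.68×10⁵, 0, 940) N/C.
F = q(E + v×B) = (3.204×10⁻¹⁹ C)·(-2.68×10⁵, 0, 940) = (-8.59×10⁻¹⁴, 0, 3.01×10⁻¹⁶) N.

F ≈ (-8.59×10⁻¹⁴, 0, 3.01×10⁻¹⁶) N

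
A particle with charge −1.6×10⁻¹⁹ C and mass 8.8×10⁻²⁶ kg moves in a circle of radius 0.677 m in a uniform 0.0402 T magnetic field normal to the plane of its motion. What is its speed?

v ≈ 4.95×10⁴ m/s

From |q|vB = mv²/r, v = |q|Br/m.
v = (1.6×10⁻¹⁹)(0.0402)(0.677)/8.8×10⁻²⁶ ≈ 4.95×10⁴ m/s.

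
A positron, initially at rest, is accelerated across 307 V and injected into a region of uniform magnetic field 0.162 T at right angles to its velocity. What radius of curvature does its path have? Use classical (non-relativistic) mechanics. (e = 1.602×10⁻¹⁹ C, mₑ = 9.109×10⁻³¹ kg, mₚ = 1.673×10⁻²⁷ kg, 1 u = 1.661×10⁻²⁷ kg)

Acceleration: |q|V = ½mv² ⇒ v = √(2|q|V/m) = √(2·1.602×10⁻¹⁹·307/9.109×10⁻³¹) ≈ 1.039×10⁷ m/s.
In the field: r = mv/(|q|B) = (9.109×10⁻³¹)(1.039×10⁷)/((1.602×10⁻¹⁹)(0.162)) ≈ 3.65×10⁻⁴ m.

r ≈ 3.65×10⁻⁴ m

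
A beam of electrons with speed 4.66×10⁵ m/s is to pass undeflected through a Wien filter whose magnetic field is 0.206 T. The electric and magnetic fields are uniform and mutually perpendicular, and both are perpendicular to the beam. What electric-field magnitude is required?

For straight-line motion qE = qvB, so E = vB.
E = 4.66×10⁵ × 0.206 = 9.60×10⁴ V/m.

E = 9.60×10⁴ V/m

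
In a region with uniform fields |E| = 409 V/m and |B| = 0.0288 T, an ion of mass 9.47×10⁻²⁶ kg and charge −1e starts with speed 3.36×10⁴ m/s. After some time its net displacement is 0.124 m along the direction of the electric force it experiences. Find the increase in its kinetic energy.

The magnetic force is always ⟂ v and does no work; only the electric force changes KE.
ΔKE = F_E · d = |q|E d = (1.602×10⁻¹⁹)(409)(0.124) ≈ 8.12×10⁻¹⁸ J.

ΔKE ≈ 8.12×10⁻¹⁸ J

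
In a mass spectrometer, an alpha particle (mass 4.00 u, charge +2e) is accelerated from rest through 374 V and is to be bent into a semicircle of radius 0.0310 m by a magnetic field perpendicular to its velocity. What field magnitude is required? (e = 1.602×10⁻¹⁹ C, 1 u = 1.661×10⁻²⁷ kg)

v = √(2|q|V/m) = √(2·3.204×10⁻¹⁹·374/6.644×10⁻²⁷) ≈ 1.899×10⁵ m/s.
B = mv/(|q|r) = (6.644×10⁻²⁷)(1.899×10⁵)/((3.204×10⁻¹⁹)(0.0310)) ≈ 0.127 T.

B ≈ 0.127 T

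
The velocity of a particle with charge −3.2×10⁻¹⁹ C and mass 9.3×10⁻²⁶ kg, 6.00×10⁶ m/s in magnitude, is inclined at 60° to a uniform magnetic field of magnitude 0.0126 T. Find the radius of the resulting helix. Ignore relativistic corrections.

r ≈ 120 m

v⊥ = v sinθ = 6.00×10⁶·sin60° ≈ 5.196×10⁶ m/s.
r = m v⊥/(|q|B) = (9.3×10⁻²⁶)(5.196×10⁶)/((3.2×10⁻¹⁹)(0.0126)) ≈ 120 m.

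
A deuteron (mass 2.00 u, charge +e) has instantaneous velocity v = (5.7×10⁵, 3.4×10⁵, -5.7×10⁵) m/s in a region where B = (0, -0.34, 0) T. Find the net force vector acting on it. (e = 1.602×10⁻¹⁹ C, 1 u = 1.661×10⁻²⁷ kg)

F ≈ (-3.10×10⁻¹⁴, 0, -3.10×10⁻¹⁴) N

v×B = (-1.94×10⁵, 0, -1.94×10⁵) N/C.
F = q v×B = (1.602×10⁻¹⁹ C)·(-1.94×10⁵, 0, -1.94×10⁵) = (-3.10×10⁻¹⁴, 0, -3.10×10⁻¹⁴) N.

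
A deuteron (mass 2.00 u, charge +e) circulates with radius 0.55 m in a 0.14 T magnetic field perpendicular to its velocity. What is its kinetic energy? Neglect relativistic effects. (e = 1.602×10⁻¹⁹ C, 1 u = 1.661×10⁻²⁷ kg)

v = |q|Br/m, then KE = ½mv² = (qBr)²/(2m).
v = (1.602×10⁻¹⁹)(0.14)(0.55)/3.322×10⁻²⁷ ≈ 3.713×10⁶ m/s.
KE = ½(3.322×10⁻²⁷)(3.713×10⁶)² ≈ 2.3×10⁻¹⁴ J = 1.4×10⁵ eV.

KE ≈ 1.4×10⁵ eV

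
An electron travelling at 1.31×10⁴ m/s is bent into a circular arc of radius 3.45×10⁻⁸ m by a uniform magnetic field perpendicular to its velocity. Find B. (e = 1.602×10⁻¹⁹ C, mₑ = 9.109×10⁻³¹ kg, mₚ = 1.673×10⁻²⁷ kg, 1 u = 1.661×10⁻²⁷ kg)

B ≈ 2.16 T

From |q|vB = mv²/r, B = mv/(|q|r).
B = (9.109×10⁻³¹)(1.31×10⁴)/((1.602×10⁻¹⁹)(3.45×10⁻⁸)) ≈ 2.16 T.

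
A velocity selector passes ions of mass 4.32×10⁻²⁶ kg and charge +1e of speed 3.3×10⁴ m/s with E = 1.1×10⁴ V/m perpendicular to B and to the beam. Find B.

B = 0.33 T

Balance of forces in the selector: qE = qvB ⇒ B = E/v.
B = 1.1×10⁴/3.3×10⁴ = 0.33 T.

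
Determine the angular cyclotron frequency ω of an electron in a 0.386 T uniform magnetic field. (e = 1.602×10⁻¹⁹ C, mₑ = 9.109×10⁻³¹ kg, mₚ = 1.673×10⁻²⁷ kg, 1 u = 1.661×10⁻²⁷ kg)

ω ≈ 6.79×10¹⁰ rad/s

ω = |q|B/m.
ω = (1.602×10⁻¹⁹)(0.386)/9.109×10⁻³¹ ≈ 6.79×10¹⁰ rad/s.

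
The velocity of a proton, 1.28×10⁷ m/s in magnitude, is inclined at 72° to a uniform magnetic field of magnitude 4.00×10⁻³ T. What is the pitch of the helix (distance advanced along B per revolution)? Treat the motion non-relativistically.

v∥ = v cosθ = 1.28×10⁷·cos72° ≈ 3.955×10⁶ m/s.
T = 2πm/(|q|B) = 2π(1.673×10⁻²⁷)/((1.602×10⁻¹⁹)(4.00×10⁻³)) ≈ 1.640×10⁻⁵ s.
pitch = v∥ T = (3.955×10⁶)(1.640×10⁻⁵) ≈ 64.9 m.

p ≈ 64.9 m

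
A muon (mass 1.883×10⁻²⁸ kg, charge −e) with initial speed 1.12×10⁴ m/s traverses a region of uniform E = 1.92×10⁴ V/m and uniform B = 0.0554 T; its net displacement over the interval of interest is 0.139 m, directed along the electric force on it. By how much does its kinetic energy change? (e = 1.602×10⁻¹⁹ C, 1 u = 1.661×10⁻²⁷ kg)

ΔKE ≈ 4.28×10⁻¹⁶ J

The magnetic force is always ⟂ v and does no work; only the electric force changes KE.
ΔKE = F_E · d = |q|E d = (1.602×10⁻¹⁹)(1.92×10⁴)(0.139) ≈ 4.28×10⁻¹⁶ J.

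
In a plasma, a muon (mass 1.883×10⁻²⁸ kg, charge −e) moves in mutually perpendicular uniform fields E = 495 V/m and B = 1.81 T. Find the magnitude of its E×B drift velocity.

The steady drift has the magnetic force balancing the electric force, so v_d = E/B.
v_d = 495/1.81 = 273 m/s.

v_d ≈ 273 m/s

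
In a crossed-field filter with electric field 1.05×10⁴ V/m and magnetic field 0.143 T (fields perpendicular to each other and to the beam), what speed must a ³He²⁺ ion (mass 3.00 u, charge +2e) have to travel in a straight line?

v = 7.34×10⁴ m/s

Zero net Lorentz force requires |qE| = |q v×B|, i.e. E = vB.
v = E/B = 1.05×10⁴/0.143 = 7.34×10⁴ m/s.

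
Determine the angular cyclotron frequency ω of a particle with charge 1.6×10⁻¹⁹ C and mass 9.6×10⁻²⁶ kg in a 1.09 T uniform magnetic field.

ω ≈ 1.82×10⁶ rad/s

ω = |q|B/m.
ω = (1.6×10⁻¹⁹)(1.09)/9.6×10⁻²⁶ ≈ 1.82×10⁶ rad/s.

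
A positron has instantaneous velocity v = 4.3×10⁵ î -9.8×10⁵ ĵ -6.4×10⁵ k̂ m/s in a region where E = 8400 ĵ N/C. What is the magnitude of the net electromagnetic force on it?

Only an electric field acts, so F = qE = (1.602×10⁻¹⁹ C)·(0, 8400, 0) = (0, 1.35×10⁻¹⁵, 0) N.
|F| = 1.35×10⁻¹⁵ N.

|F| ≈ 1.35×10⁻¹⁵ N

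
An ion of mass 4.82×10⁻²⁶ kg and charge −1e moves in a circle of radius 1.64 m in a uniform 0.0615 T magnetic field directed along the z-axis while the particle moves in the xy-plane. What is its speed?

v ≈ 3.35×10⁵ m/s

From |q|vB = mv²/r, v = |q|Br/m.
v = (1.602×10⁻¹⁹)(0.0615)(1.64)/4.82×10⁻²⁶ ≈ 3.35×10⁵ m/s.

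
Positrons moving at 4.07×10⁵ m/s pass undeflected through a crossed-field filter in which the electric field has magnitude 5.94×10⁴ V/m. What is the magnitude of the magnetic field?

B = 0.146 T

Balance of forces in the selector: qE = qvB ⇒ B = E/v.
B = 5.94×10⁴/4.07×10⁵ = 0.146 T.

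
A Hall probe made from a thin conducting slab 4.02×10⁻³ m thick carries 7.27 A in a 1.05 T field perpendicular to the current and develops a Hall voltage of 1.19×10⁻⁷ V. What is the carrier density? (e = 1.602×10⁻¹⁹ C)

n ≈ 9.96×10²⁸ m⁻³

From V_H = IB/(n e t), n = IB/(V_H e t).
n = (7.27)(1.05)/((1.19×10⁻⁷)(1.602×10⁻¹⁹)(4.02×10⁻³)) ≈ 9.96×10²⁸ m⁻³.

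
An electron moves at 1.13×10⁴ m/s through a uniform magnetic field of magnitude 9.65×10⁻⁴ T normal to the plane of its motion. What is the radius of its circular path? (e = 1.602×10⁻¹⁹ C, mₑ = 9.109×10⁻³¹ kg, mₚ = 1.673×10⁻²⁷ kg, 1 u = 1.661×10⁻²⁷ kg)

The magnetic force provides the centripetal force: |q|vB = mv²/r.
r = mv/(|q|B) = (9.109×10⁻³¹)(1.13×10⁴)/((1.602×10⁻¹⁹)(9.65×10⁻⁴)) ≈ 6.66×10⁻⁵ m.

r ≈ 6.66×10⁻⁵ m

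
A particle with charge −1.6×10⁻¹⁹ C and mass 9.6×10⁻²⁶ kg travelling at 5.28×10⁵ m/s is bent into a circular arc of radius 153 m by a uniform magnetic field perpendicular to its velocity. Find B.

B ≈ 2.07×10⁻³ T

From |q|vB = mv²/r, B = mv/(|q|r).
B = (9.6×10⁻²⁶)(5.28×10⁵)/((1.6×10⁻¹⁹)(153)) ≈ 2.07×10⁻³ T.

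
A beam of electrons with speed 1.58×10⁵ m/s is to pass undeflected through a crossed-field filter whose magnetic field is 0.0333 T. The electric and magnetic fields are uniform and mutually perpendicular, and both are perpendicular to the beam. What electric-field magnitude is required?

For straight-line motion qE = qvB, so E = vB.
E = 1.58×10⁵ × 0.0333 = 5260 V/m.

E = 5260 V/m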